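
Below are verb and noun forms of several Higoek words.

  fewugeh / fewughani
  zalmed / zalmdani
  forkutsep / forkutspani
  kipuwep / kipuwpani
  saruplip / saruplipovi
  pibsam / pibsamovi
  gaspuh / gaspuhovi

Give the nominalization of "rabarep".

forkutsep and saruplip both end in -p yet inflect differently (forkutspani, saruplipovi), so the final letter is not what conditions the rule; the last vowel is.
"rabarep" has last vowel 'e'. The stems whose last vowel is 'e' (fewugeh → fewughani, zalmed → zalmdani, forkutsep → forkutspani) delete the last vowel and add -ani.
The other pattern: stems whose last vowel is 'a', 'i' or 'u' add -ovi.
So rabarep → rabarpani.

rabarpani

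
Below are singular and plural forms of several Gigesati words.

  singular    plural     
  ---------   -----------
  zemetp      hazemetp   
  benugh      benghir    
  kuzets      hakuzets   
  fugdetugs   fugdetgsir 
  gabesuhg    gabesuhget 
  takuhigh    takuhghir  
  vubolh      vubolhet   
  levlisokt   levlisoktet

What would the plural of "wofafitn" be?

hawofafitn

fugdetugs and kuzets both end in -s yet inflect differently (fugdetgsir, hakuzets), so the final letter is not what conditions the rule; the second-to-last letter is.
"wofafitn" has second-to-last letter 't'. The stems whose second-to-last letter is 't' (kuzets → hakuzets, zemetp → hazemetp) add the prefix ha-.
So wofafitn → hawofafitn.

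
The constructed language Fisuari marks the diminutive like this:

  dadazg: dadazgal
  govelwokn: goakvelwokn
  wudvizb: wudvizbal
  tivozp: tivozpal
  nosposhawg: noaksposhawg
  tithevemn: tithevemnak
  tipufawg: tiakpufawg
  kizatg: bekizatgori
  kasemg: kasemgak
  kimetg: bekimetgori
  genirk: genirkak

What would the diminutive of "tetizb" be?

kimetg and dadazg both end in -g yet inflect differently (bekimetgori, dadazgal), so the final letter is not what conditions the rule; the second-to-last letter is.
"tetizb" has second-to-last letter 'z'. The stems whose second-to-last letter is 'z' (tivozp → tivozpal, wudvizb → wudvizbal, dadazg → dadazgal) add -al.
The other patterns: stems whose second-to-last letter is 't' add be- … -ori around the stem; stems whose second-to-last letter is 'm' or 'r' add -ak; stems whose second-to-last letter is 'k' or 'w' insert -ak- after the first vowel.
So tetizb → tetizbal.

tetizbal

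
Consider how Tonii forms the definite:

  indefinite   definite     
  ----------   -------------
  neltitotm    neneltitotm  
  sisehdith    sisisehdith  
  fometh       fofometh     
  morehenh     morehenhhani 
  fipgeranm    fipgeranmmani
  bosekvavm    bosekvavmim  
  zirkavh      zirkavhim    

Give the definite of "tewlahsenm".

tewlahsenmmani

"tewlahsenm" has second-to-last letter 'n'. The stems whose second-to-last letter is 'n' (morehenh → morehenhhani, fipgeranm → fipgeranmmani) double the final consonant and add -ani.
The other patterns: stems whose second-to-last letter is 't' repeat the first consonant+vowel as a prefix; stems whose second-to-last letter is 'v' add -im.
So tewlahsenm → tewlahsenmmani.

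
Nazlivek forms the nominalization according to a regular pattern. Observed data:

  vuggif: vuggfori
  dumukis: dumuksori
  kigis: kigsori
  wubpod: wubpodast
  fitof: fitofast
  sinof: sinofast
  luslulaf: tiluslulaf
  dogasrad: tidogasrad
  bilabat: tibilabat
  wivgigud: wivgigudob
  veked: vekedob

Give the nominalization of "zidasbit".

zidasbtori

vuggif and fitof both end in -f yet inflect differently (vuggfori, fitofast), so the final letter is not what conditions the rule; the last vowel is.
"zidasbit" has last vowel 'i'. The stems whose last vowel is 'i' (vuggif → vuggfori, dumukis → dumuksori, kigis → kigsori) delete the last vowel and add -ori.
So zidasbit → zidasbtori.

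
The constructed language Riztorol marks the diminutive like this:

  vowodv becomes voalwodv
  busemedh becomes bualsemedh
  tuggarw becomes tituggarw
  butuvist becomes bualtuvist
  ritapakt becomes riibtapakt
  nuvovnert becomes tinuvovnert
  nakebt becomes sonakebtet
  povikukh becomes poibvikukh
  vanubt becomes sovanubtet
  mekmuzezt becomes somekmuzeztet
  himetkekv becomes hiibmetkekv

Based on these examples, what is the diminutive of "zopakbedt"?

zoalpakbedt

vowodv and himetkekv both end in -v yet inflect differently (voalwodv, hiibmetkekv), so the final letter is not what conditions the rule; the second-to-last letter is.
"zopakbedt" has second-to-last letter 'd'. The stems whose second-to-last letter is 'd' (vowodv → voalwodv, busemedh → bualsemedh) insert -al- after the first vowel.
The other patterns: stems whose second-to-last letter is 'k' insert -ib- after the first vowel; stems whose second-to-last letter is 'b' or 'z' add so- … -et around the stem; stems whose second-to-last letter is 'r' add the prefix ti-.
So zopakbedt → zoalpakbedt.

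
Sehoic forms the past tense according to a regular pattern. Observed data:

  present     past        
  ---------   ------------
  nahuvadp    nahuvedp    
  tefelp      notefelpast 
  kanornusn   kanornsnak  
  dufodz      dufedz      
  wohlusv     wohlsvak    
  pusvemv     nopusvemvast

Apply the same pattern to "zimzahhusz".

nahuvadp and tefelp both end in -p yet inflect differently (nahuvedp, notefelpast), so the final letter is not what conditions the rule; the second-to-last letter is.
"zimzahhusz" has second-to-last letter 's'. The stems whose second-to-last letter is 's' (kanornusn → kanornsnak, wohlusv → wohlsvak) delete the last vowel and add -ak.
The other patterns: stems whose second-to-last letter is 'd' change the last vowel to 'e'; stems whose second-to-last letter is 'l' or 'm' add no- … -ast around the stem.
So zimzahhusz → zimzahhszak.

zimzahhszak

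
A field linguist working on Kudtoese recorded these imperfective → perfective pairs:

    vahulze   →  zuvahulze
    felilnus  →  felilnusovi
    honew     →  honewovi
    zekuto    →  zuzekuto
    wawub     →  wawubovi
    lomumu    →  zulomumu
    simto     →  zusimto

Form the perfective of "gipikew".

lomumu and felilnus both have last vowel 'u' yet inflect differently (zulomumu, felilnusovi), so the last vowel is not what conditions the rule; whether the stem ends in a vowel or a consonant is.
"gipikew" ends in a consonant. The stems ending in a consonant (felilnus → felilnusovi, honew → honewovi, wawub → wawubovi) add -ovi.
The other pattern: stems ending in a vowel add the prefix zu-.
So gipikew → gipikewovi.

gipikewovi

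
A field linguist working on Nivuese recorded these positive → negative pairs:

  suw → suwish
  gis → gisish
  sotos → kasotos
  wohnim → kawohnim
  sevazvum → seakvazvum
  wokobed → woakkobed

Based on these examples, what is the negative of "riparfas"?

gis and sotos both end in -s yet inflect differently (gisish, kasotos), so the final letter is not what conditions the rule; the number of vowels is.
"riparfas" has 3 vowels. The stems with 3 vowels (sevazvum → seakvazvum, wokobed → woakkobed) insert -ak- after the first vowel.
The other patterns: stems with 1 vowel add -ish; stems with 2 vowels add the prefix ka-.
So riparfas → riakparfas.

riakparfas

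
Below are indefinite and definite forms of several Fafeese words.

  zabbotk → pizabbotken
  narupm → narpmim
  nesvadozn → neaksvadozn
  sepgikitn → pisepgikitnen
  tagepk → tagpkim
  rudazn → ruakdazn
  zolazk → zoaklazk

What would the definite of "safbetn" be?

pisafbetnen

zolazk and tagepk both end in -k yet inflect differently (zoaklazk, tagpkim), so the final letter is not what conditions the rule; the second-to-last letter is.
"safbetn" has second-to-last letter 't'. The stems whose second-to-last letter is 't' (zabbotk → pizabbotken, sepgikitn → pisepgikitnen) add pi- … -en around the stem.
So safbetn → pisafbetnen.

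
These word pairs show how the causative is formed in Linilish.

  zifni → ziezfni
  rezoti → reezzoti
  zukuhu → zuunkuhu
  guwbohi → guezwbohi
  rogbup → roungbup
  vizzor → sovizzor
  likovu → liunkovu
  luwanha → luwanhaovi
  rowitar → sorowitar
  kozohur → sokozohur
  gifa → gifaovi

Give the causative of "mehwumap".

meunhwumap

"mehwumap" ends in -p. The one such stem in the data (rogbup → roungbup) inserts -un- after the first vowel (as do zukuhu, likovu), so the same rule applies.
The other patterns: stems ending in -a add -ovi; stems ending in -i insert -ez- after the first vowel; stems ending in -r add the prefix so-.
So mehwumap → meunhwumap.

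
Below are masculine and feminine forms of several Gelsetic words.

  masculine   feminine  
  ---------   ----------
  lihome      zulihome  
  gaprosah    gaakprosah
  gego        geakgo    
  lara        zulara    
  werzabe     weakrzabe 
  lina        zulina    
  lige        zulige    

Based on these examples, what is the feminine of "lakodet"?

zulakodet

"lakodet" begins with l-. The stems beginning with l- (lige → zulige, lina → zulina, lara → zulara) add the prefix zu-.
The other pattern: stems beginning with g- or w- insert -ak- after the first vowel.
So lakodet → zulakodet.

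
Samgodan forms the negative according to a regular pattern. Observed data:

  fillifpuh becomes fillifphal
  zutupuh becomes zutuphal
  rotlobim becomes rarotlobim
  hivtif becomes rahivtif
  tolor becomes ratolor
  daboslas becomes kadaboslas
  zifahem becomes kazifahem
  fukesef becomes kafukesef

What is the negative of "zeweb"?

kazeweb

rotlobim and zifahem both end in -m yet inflect differently (rarotlobim, kazifahem), so the final letter is not what conditions the rule; the last vowel is.
"zeweb" has last vowel 'e'. The stems whose last vowel is 'e' (zifahem → kazifahem, fukesef → kafukesef) add the prefix ka-.
The other patterns: stems whose last vowel is 'u' delete the last vowel and add -al; stems whose last vowel is 'i' or 'o' add the prefix ra-.
So zeweb → kazeweb.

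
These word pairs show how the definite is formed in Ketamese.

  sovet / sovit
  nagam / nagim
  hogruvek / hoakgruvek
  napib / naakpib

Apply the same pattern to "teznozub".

teakznozub

sovet and hogruvek both have last vowel 'e' yet inflect differently (sovit, hoakgruvek), so the last vowel is not what conditions the rule; the final letter is.
"teznozub" ends in -b. The one such stem in the data (napib → naakpib) inserts -ak- after the first vowel (as does hogruvek), so the same rule applies.
So teznozub → teakznozub.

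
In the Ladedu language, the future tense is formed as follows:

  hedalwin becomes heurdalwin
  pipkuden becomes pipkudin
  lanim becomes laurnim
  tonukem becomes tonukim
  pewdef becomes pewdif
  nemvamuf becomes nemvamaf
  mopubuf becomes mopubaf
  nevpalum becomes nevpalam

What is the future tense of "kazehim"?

nevpalum and lanim both end in -m yet inflect differently (nevpalam, laurnim), so the final letter is not what conditions the rule; the last vowel is.
"kazehim" has last vowel 'i'. The stems whose last vowel is 'i' (hedalwin → heurdalwin, lanim → laurnim) insert -ur- after the first vowel.
So kazehim → kaurzehim.

kaurzehim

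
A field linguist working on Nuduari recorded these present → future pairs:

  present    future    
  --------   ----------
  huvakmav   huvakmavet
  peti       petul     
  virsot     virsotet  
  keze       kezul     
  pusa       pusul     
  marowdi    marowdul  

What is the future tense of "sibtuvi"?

pusa and huvakmav both have last vowel 'a' yet inflect differently (pusul, huvakmavet), so the last vowel is not what conditions the rule; whether the stem ends in a vowel or a consonant is.
"sibtuvi" ends in a vowel. The stems ending in a vowel (pusa → pusul, peti → petul, marowdi → marowdul) drop the final letter and add -ul.
The other pattern: stems ending in a consonant add -et.
So sibtuvi → sibtuvul.

sibtuvul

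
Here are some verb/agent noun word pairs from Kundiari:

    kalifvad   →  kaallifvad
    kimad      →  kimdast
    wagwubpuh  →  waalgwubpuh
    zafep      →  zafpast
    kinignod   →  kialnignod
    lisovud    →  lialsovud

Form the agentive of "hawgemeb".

haalwgemeb

"hawgemeb" has 3 vowels. The stems with 3 vowels (kinignod → kialnignod, wagwubpuh → waalgwubpuh, lisovud → lialsovud) insert -al- after the first vowel.
So hawgemeb → haalwgemeb.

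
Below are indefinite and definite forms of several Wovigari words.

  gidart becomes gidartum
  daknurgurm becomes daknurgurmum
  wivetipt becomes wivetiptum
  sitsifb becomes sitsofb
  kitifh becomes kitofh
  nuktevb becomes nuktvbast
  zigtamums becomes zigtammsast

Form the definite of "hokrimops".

hokrimopsum

sitsifb and nuktevb both end in -b yet inflect differently (sitsofb, nuktvbast), so the final letter is not what conditions the rule; the second-to-last letter is.
"hokrimops" has second-to-last letter 'p'. The one such stem in the data (wivetipt → wivetiptum) adds -um, so the same rule applies.
The other patterns: stems whose second-to-last letter is 'f' change the last vowel to 'o'; stems whose second-to-last letter is 'm' or 'v' delete the last vowel and add -ast.
So hokrimops → hokrimopsum.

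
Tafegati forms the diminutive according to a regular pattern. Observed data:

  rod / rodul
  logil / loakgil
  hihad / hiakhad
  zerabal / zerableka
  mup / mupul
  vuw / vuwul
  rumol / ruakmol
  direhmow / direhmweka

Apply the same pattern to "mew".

"mew" has 1 vowel. The stems with 1 vowel (rod → rodul, mup → mupul, vuw → vuwul) add -ul.
So mew → mewul.

mewul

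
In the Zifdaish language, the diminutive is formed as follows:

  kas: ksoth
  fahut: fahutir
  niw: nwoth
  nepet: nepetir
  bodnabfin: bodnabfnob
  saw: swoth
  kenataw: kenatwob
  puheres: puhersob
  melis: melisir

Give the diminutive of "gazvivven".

"gazvivven" has 3 vowels. The stems with 3 vowels (kenataw → kenatwob, puheres → puhersob, bodnabfin → bodnabfnob) delete the last vowel and add -ob.
The other patterns: stems with 1 vowel delete the last vowel and add -oth; stems with 2 vowels add -ir.
So gazvivven → gazvivvnob.

gazvivvnob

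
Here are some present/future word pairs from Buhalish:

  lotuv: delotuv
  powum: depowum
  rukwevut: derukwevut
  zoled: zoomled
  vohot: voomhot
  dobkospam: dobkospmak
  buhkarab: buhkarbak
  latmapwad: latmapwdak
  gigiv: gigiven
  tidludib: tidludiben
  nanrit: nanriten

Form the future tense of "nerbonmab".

"nerbonmab" has last vowel 'a'. The stems whose last vowel is 'a' (dobkospam → dobkospmak, buhkarab → buhkarbak, latmapwad → latmapwdak) delete the last vowel and add -ak.
The other patterns: stems whose last vowel is 'u' add the prefix de-; stems whose last vowel is 'e' or 'o' insert -om- after the first vowel; stems whose last vowel is 'i' add -en.
So nerbonmab → nerbonmbak.

nerbonmbak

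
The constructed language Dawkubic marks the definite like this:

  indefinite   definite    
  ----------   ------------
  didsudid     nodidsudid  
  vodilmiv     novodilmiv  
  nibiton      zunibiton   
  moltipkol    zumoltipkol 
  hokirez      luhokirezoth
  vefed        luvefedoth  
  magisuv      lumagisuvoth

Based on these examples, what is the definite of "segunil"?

didsudid and vefed both end in -d yet inflect differently (nodidsudid, luvefedoth), so the final letter is not what conditions the rule; the last vowel is.
"segunil" has last vowel 'i'. The stems whose last vowel is 'i' (didsudid → nodidsudid, vodilmiv → novodilmiv) add the prefix no-.
So segunil → nosegunil.

nosegunil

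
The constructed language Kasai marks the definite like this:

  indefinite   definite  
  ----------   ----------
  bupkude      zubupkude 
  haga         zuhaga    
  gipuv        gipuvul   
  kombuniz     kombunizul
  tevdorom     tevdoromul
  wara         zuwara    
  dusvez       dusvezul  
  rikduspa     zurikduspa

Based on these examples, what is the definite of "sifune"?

"sifune" ends in a vowel. The stems ending in a vowel (haga → zuhaga, rikduspa → zurikduspa, wara → zuwara) add the prefix zu-.
So sifune → zusifune.

zusifune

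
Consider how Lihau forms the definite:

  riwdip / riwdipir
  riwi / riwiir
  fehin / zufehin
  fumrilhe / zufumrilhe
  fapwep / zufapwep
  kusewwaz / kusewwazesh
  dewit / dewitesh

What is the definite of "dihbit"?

dihbitesh

riwdip and fapwep both end in -p yet inflect differently (riwdipir, zufapwep), so the final letter is not what conditions the rule; the first letter is.
"dihbit" begins with d-. The one such stem in the data (dewit → dewitesh) adds -esh, so the same rule applies.
So dihbit → dihbitesh.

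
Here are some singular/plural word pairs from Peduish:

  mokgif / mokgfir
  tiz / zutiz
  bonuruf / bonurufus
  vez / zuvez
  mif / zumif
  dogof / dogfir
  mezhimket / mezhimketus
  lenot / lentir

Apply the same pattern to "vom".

zuvom

mif and mokgif both end in -f yet inflect differently (zumif, mokgfir), so the final letter is not what conditions the rule; the number of vowels is.
"vom" has 1 vowel. The stems with 1 vowel (tiz → zutiz, vez → zuvez, mif → zumif) add the prefix zu-.
So vom → zuvom.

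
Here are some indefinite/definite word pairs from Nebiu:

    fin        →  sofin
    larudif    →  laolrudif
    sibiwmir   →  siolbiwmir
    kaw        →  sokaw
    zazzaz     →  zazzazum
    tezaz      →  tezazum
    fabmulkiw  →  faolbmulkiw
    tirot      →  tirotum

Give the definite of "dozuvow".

doolzuvow

kaw and fabmulkiw both end in -w yet inflect differently (sokaw, faolbmulkiw), so the final letter is not what conditions the rule; the number of vowels is.
"dozuvow" has 3 vowels. The stems with 3 vowels (larudif → laolrudif, sibiwmir → siolbiwmir, fabmulkiw → faolbmulkiw) insert -ol- after the first vowel.
The other patterns: stems with 1 vowel add the prefix so-; stems with 2 vowels add -um.
So dozuvow → doolzuvow.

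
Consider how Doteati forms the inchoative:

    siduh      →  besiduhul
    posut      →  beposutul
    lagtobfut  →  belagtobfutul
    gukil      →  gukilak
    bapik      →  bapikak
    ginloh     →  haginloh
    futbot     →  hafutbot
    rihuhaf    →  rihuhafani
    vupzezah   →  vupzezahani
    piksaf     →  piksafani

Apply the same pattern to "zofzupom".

"zofzupom" has last vowel 'o'. The stems whose last vowel is 'o' (ginloh → haginloh, futbot → hafutbot) add the prefix ha-.
So zofzupom → hazofzupom.

hazofzupom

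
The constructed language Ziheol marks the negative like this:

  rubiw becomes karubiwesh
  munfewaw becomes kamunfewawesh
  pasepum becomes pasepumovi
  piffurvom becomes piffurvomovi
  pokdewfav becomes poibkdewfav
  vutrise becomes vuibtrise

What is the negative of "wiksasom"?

"wiksasom" ends in -m. The stems ending in -m (pasepum → pasepumovi, piffurvom → piffurvomovi) add -ovi.
The other patterns: stems ending in -w add ka- … -esh around the stem; stems ending in -e or -v insert -ib- after the first vowel.
So wiksasom → wiksasomovi.

wiksasomovi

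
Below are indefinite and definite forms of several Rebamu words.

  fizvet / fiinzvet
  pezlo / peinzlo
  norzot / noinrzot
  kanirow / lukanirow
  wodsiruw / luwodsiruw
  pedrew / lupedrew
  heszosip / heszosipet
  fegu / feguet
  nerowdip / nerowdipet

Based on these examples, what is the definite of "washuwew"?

luwashuwew

pezlo and kanirow both have last vowel 'o' yet inflect differently (peinzlo, lukanirow), so the last vowel is not what conditions the rule; the final letter is.
"washuwew" ends in -w. The stems ending in -w (kanirow → lukanirow, wodsiruw → luwodsiruw, pedrew → lupedrew) add the prefix lu-.
So washuwew → luwashuwew.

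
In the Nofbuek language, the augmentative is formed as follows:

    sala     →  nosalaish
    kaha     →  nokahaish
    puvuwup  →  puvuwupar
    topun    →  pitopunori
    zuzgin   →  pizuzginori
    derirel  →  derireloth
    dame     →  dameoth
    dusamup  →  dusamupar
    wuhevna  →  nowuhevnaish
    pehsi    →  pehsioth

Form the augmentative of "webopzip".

webopzipar

"webopzip" ends in -p. The stems ending in -p (puvuwup → puvuwupar, dusamup → dusamupar) add -ar.
The other patterns: stems ending in -a add no- … -ish around the stem; stems ending in -n add pi- … -ori around the stem; stems ending in -e, -i or -l add -oth.
So webopzip → webopzipar.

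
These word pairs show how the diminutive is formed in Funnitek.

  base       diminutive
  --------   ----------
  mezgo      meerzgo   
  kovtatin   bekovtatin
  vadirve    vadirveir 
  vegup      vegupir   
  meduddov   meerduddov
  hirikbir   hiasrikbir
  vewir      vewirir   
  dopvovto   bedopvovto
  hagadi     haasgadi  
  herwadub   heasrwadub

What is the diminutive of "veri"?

vewir and hirikbir both end in -r yet inflect differently (vewirir, hiasrikbir), so the final letter is not what conditions the rule; the first letter is.
"veri" begins with v-. The stems beginning with v- (vegup → vegupir, vadirve → vadirveir, vewir → vewirir) add -ir.
The other patterns: stems beginning with h- insert -as- after the first vowel; stems beginning with m- insert -er- after the first vowel; stems beginning with d- or k- add the prefix be-.
So veri → veriir.

veriir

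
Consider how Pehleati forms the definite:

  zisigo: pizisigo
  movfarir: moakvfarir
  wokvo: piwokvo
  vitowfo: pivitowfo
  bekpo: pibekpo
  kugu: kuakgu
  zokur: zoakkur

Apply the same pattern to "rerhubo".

zisigo and zokur both begin with z- yet inflect differently (pizisigo, zoakkur), so the first letter is not what conditions the rule; the final letter is.
"rerhubo" ends in -o. The stems ending in -o (zisigo → pizisigo, vitowfo → pivitowfo, wokvo → piwokvo) add the prefix pi-.
The other pattern: stems ending in -r or -u insert -ak- after the first vowel.
So rerhubo → pirerhubo.

pirerhubo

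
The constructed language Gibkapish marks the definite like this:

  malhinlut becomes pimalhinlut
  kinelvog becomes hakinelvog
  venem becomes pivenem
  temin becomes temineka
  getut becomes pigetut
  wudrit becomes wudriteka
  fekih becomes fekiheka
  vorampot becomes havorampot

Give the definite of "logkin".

logkineka

wudrit and vorampot both end in -t yet inflect differently (wudriteka, havorampot), so the final letter is not what conditions the rule; the last vowel is.
"logkin" has last vowel 'i'. The stems whose last vowel is 'i' (fekih → fekiheka, temin → temineka, wudrit → wudriteka) add -eka.
The other patterns: stems whose last vowel is 'o' add the prefix ha-; stems whose last vowel is 'e' or 'u' add the prefix pi-.
So logkin → logkineka.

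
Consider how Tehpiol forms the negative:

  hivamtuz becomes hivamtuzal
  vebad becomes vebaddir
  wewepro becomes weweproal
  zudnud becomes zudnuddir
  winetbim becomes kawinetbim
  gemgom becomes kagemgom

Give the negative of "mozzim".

zudnud and hivamtuz both have last vowel 'u' yet inflect differently (zudnuddir, hivamtuzal), so the last vowel is not what conditions the rule; the final letter is.
"mozzim" ends in -m. The stems ending in -m (gemgom → kagemgom, winetbim → kawinetbim) add the prefix ka-.
So mozzim → kamozzim.

kamozzim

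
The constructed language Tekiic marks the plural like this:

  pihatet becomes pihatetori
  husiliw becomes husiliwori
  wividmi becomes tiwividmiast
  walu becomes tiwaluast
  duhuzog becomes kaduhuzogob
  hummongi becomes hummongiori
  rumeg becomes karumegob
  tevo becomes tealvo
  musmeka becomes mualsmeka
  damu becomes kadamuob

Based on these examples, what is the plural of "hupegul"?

damu and walu both end in -u yet inflect differently (kadamuob, tiwaluast), so the final letter is not what conditions the rule; the first letter is.
"hupegul" begins with h-. The stems beginning with h- (hummongi → hummongiori, husiliw → husiliwori) add -ori.
So hupegul → hupegulori.

hupegulori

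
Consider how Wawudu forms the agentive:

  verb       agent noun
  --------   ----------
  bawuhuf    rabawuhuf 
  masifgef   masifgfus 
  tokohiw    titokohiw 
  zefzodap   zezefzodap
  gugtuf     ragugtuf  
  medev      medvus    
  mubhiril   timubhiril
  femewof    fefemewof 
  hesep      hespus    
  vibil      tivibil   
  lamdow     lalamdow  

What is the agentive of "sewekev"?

"sewekev" has last vowel 'e'. The stems whose last vowel is 'e' (hesep → hespus, masifgef → masifgfus, medev → medvus) delete the last vowel and add -us.
So sewekev → sewekvus.

sewekvus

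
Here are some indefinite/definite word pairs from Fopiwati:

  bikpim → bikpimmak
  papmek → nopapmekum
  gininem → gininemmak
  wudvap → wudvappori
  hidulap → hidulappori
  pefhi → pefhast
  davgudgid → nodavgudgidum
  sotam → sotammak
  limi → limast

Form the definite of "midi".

midast

"midi" ends in -i. The stems ending in -i (limi → limast, pefhi → pefhast) drop the final letter and add -ast.
So midi → midast.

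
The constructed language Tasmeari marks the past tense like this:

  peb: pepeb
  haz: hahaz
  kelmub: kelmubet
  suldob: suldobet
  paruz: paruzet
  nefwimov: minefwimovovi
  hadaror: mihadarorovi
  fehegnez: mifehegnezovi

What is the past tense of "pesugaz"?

mipesugazovi

peb and kelmub both end in -b yet inflect differently (pepeb, kelmubet), so the final letter is not what conditions the rule; the number of vowels is.
"pesugaz" has 3 vowels. The stems with 3 vowels (nefwimov → minefwimovovi, hadaror → mihadarorovi, fehegnez → mifehegnezovi) add mi- … -ovi around the stem.
The other patterns: stems with 1 vowel repeat the first consonant+vowel as a prefix; stems with 2 vowels add -et.
So pesugaz → mipesugazovi.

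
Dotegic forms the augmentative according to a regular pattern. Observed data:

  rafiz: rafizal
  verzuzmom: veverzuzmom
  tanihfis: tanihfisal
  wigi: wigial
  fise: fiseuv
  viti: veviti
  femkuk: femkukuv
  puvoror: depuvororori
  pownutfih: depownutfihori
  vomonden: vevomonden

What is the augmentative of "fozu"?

viti and wigi both end in -i yet inflect differently (veviti, wigial), so the final letter is not what conditions the rule; the first letter is.
"fozu" begins with f-. The stems beginning with f- (fise → fiseuv, femkuk → femkukuv) add -uv.
The other patterns: stems beginning with v- add the prefix ve-; stems beginning with p- add de- … -ori around the stem; stems beginning with r-, t- or w- add -al.
So fozu → fozuuv.

fozuuv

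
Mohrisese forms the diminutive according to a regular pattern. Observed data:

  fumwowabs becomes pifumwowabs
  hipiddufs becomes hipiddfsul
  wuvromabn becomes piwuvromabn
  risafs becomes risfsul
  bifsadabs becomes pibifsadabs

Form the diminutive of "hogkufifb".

"hogkufifb" has second-to-last letter 'f'. The stems whose second-to-last letter is 'f' (hipiddufs → hipiddfsul, risafs → risfsul) delete the last vowel and add -ul.
So hogkufifb → hogkuffbul.

hogkuffbul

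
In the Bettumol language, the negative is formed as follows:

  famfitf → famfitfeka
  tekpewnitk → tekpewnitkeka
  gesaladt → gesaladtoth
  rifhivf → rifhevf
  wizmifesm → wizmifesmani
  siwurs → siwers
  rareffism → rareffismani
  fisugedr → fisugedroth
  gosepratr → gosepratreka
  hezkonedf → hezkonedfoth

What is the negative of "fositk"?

fositkeka

famfitf and hezkonedf both end in -f yet inflect differently (famfitfeka, hezkonedfoth), so the final letter is not what conditions the rule; the second-to-last letter is.
"fositk" has second-to-last letter 't'. The stems whose second-to-last letter is 't' (tekpewnitk → tekpewnitkeka, famfitf → famfitfeka, gosepratr → gosepratreka) add -eka.
The other patterns: stems whose second-to-last letter is 's' add -ani; stems whose second-to-last letter is 'd' add -oth; stems whose second-to-last letter is 'r' or 'v' change the last vowel to 'e'.
So fositk → fositkeka.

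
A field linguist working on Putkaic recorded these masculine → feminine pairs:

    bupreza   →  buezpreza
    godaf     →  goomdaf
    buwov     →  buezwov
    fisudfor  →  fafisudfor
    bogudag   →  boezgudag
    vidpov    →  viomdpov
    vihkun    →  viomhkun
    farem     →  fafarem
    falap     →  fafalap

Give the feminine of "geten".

"geten" begins with g-. The one such stem in the data (godaf → goomdaf) inserts -om- after the first vowel (as do vidpov, vihkun), so the same rule applies.
So geten → geomten.

geomten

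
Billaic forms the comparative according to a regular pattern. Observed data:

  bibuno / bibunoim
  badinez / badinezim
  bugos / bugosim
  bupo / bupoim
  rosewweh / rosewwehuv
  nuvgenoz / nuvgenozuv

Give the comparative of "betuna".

"betuna" begins with b-. The stems beginning with b- (bibuno → bibunoim, badinez → badinezim, bugos → bugosim) add -im.
So betuna → betunaim.

betunaim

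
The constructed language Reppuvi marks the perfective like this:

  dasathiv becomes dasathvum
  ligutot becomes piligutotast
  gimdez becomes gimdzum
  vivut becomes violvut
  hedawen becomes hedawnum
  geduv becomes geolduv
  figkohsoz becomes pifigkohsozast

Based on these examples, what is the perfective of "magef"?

magfum

"magef" has last vowel 'e'. The stems whose last vowel is 'e' (gimdez → gimdzum, hedawen → hedawnum) delete the last vowel and add -um.
The other patterns: stems whose last vowel is 'o' add pi- … -ast around the stem; stems whose last vowel is 'u' insert -ol- after the first vowel.
So magef → magfum.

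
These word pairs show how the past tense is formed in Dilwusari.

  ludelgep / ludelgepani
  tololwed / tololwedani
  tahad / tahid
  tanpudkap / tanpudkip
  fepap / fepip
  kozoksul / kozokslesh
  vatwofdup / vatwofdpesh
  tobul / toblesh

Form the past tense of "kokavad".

kokavid

tololwed and tahad both end in -d yet inflect differently (tololwedani, tahid), so the final letter is not what conditions the rule; the last vowel is.
"kokavad" has last vowel 'a'. The stems whose last vowel is 'a' (tahad → tahid, tanpudkap → tanpudkip, fepap → fepip) change the last vowel to 'i'.
So kokavad → kokavid.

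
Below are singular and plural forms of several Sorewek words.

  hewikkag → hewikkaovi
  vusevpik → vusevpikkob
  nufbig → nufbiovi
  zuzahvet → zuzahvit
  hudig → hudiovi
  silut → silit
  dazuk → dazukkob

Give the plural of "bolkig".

bolkiovi

"bolkig" ends in -g. The stems ending in -g (hudig → hudiovi, nufbig → nufbiovi, hewikkag → hewikkaovi) drop the final letter and add -ovi.
The other patterns: stems ending in -k double the final consonant and add -ob; stems ending in -t change the last vowel to 'i'.
So bolkig → bolkiovi.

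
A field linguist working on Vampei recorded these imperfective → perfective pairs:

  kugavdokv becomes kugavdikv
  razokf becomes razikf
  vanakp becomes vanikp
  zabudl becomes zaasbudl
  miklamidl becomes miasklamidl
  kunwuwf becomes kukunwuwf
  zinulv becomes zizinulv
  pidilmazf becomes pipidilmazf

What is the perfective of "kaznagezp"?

razokf and kunwuwf both end in -f yet inflect differently (razikf, kukunwuwf), so the final letter is not what conditions the rule; the second-to-last letter is.
"kaznagezp" has second-to-last letter 'z'. The one such stem in the data (pidilmazf → pipidilmazf) repeats the first consonant+vowel as a prefix (as do kunwuwf, zinulv), so the same rule applies.
So kaznagezp → kakaznagezp.

kakaznagezp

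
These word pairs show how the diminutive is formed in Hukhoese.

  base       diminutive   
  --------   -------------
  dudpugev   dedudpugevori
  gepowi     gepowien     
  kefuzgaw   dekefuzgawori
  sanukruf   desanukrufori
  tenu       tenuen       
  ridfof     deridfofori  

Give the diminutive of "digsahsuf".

dedigsahsufori

"digsahsuf" ends in a consonant. The stems ending in a consonant (dudpugev → dedudpugevori, ridfof → deridfofori, kefuzgaw → dekefuzgawori) add de- … -ori around the stem.
So digsahsuf → dedigsahsufori.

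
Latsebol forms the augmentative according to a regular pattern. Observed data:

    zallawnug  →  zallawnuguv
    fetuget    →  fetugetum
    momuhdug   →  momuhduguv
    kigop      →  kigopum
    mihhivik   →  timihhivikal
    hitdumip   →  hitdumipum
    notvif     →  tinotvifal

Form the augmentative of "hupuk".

tihupukal

mihhivik and hitdumip both have last vowel 'i' yet inflect differently (timihhivikal, hitdumipum), so the last vowel is not what conditions the rule; the final letter is.
"hupuk" ends in -k. The one such stem in the data (mihhivik → timihhivikal) adds ti- … -al around the stem, so the same rule applies.
The other patterns: stems ending in -g add -uv; stems ending in -p or -t add -um.
So hupuk → tihupukal.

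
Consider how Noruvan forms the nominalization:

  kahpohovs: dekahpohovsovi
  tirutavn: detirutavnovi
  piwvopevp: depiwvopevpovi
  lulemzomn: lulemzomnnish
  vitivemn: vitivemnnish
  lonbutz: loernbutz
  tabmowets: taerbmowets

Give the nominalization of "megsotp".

meergsotp

tirutavn and lulemzomn both end in -n yet inflect differently (detirutavnovi, lulemzomnnish), so the final letter is not what conditions the rule; the second-to-last letter is.
"megsotp" has second-to-last letter 't'. The stems whose second-to-last letter is 't' (lonbutz → loernbutz, tabmowets → taerbmowets) insert -er- after the first vowel.
So megsotp → meergsotp.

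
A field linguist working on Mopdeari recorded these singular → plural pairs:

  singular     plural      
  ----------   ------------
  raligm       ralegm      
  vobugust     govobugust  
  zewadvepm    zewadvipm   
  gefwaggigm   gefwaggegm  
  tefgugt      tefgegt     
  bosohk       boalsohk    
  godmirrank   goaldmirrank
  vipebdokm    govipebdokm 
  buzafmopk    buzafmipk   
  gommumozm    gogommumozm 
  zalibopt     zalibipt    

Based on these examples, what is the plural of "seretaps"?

seretips

godmirrank and buzafmopk both end in -k yet inflect differently (goaldmirrank, buzafmipk), so the final letter is not what conditions the rule; the second-to-last letter is.
"seretaps" has second-to-last letter 'p'. The stems whose second-to-last letter is 'p' (buzafmopk → buzafmipk, zewadvepm → zewadvipm, zalibopt → zalibipt) change the last vowel to 'i'.
The other patterns: stems whose second-to-last letter is 'g' change the last vowel to 'e'; stems whose second-to-last letter is 'h' or 'n' insert -al- after the first vowel; stems whose second-to-last letter is 'k', 's' or 'z' add the prefix go-.
So seretaps → seretips.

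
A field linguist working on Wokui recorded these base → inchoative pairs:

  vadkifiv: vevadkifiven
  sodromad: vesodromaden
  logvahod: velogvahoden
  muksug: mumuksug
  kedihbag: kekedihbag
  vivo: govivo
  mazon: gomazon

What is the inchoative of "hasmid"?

sodromad and kedihbag both have last vowel 'a' yet inflect differently (vesodromaden, kekedihbag), so the last vowel is not what conditions the rule; the final letter is.
"hasmid" ends in -d. The stems ending in -d (sodromad → vesodromaden, logvahod → velogvahoden) add ve- … -en around the stem.
So hasmid → vehasmiden.

vehasmiden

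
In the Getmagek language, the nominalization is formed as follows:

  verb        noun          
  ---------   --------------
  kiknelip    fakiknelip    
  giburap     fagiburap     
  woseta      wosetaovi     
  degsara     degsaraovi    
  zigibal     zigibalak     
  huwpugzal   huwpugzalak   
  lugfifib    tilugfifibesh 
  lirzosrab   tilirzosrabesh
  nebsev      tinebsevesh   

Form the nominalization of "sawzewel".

giburap and woseta both have last vowel 'a' yet inflect differently (fagiburap, wosetaovi), so the last vowel is not what conditions the rule; the final letter is.
"sawzewel" ends in -l. The stems ending in -l (zigibal → zigibalak, huwpugzal → huwpugzalak) add -ak.
The other patterns: stems ending in -p add the prefix fa-; stems ending in -a add -ovi; stems ending in -b or -v add ti- … -esh around the stem.
So sawzewel → sawzewelak.

sawzewelak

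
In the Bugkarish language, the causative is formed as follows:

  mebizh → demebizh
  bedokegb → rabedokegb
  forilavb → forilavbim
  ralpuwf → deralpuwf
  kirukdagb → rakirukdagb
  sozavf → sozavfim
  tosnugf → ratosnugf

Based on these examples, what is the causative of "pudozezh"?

depudozezh

kirukdagb and forilavb both end in -b yet inflect differently (rakirukdagb, forilavbim), so the final letter is not what conditions the rule; the second-to-last letter is.
"pudozezh" has second-to-last letter 'z'. The one such stem in the data (mebizh → demebizh) adds the prefix de-, so the same rule applies.
The other patterns: stems whose second-to-last letter is 'g' add the prefix ra-; stems whose second-to-last letter is 'v' add -im.
So pudozezh → depudozezh.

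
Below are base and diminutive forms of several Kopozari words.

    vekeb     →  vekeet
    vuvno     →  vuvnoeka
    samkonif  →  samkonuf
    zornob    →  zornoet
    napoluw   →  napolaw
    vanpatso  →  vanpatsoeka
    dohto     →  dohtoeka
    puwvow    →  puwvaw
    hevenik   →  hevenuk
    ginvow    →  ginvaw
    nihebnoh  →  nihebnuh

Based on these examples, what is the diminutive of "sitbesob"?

sitbesoet

puwvow and zornob both have last vowel 'o' yet inflect differently (puwvaw, zornoet), so the last vowel is not what conditions the rule; the final letter is.
"sitbesob" ends in -b. The stems ending in -b (zornob → zornoet, vekeb → vekeet) drop the final letter and add -et.
The other patterns: stems ending in -w change the last vowel to 'a'; stems ending in -o add -eka; stems ending in -f, -h or -k change the last vowel to 'u'.
So sitbesob → sitbesoet.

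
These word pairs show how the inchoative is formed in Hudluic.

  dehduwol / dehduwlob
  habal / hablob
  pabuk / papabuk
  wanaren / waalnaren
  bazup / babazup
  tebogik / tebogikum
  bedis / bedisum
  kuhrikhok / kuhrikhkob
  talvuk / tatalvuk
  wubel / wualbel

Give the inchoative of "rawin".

rawinum

talvuk and tebogik both end in -k yet inflect differently (tatalvuk, tebogikum), so the final letter is not what conditions the rule; the last vowel is.
"rawin" has last vowel 'i'. The stems whose last vowel is 'i' (tebogik → tebogikum, bedis → bedisum) add -um.
So rawin → rawinum.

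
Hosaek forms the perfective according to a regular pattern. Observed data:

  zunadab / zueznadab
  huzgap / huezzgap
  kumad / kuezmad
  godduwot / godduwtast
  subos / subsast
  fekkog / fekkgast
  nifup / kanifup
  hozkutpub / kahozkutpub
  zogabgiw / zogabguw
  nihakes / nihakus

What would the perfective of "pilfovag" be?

huzgap and nifup both end in -p yet inflect differently (huezzgap, kanifup), so the final letter is not what conditions the rule; the last vowel is.
"pilfovag" has last vowel 'a'. The stems whose last vowel is 'a' (zunadab → zueznadab, huzgap → huezzgap, kumad → kuezmad) insert -ez- after the first vowel.
The other patterns: stems whose last vowel is 'o' delete the last vowel and add -ast; stems whose last vowel is 'u' add the prefix ka-; stems whose last vowel is 'e' or 'i' change the last vowel to 'u'.
So pilfovag → piezlfovag.

piezlfovag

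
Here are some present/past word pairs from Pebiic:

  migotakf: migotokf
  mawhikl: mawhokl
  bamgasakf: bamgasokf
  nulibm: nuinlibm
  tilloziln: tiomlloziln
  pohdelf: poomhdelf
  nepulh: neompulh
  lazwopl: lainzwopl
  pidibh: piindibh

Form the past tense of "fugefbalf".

pohdelf and bamgasakf both end in -f yet inflect differently (poomhdelf, bamgasokf), so the final letter is not what conditions the rule; the second-to-last letter is.
"fugefbalf" has second-to-last letter 'l'. The stems whose second-to-last letter is 'l' (nepulh → neompulh, tilloziln → tiomlloziln, pohdelf → poomhdelf) insert -om- after the first vowel.
So fugefbalf → fuomgefbalf.

fuomgefbalf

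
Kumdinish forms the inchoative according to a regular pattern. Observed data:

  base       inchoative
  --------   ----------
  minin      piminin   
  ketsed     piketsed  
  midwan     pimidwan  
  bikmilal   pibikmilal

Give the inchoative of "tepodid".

Every pair shown (minin → piminin, ketsed → piketsed, midwan → pimidwan, …) follows the same rule: add the prefix pi-.
So tepodid → pitepodid.

pitepodid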